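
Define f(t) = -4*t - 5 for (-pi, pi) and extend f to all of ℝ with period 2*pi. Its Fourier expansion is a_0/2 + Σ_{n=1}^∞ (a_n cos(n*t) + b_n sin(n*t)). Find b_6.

b_6 = 1/pi ∫_{-pi}^{pi} f(t) sin(6*t) dt.
Integrating by parts (boundary term plus one more integral), an antiderivative of (-4*t - 5) sin(6*t) is 2*t*cos(6*t)/3 - sin(6*t)/9 + 5*cos(6*t)/6; evaluating from -pi to pi: ∫_{-pi}^{pi} (-4*t - 5) sin(6*t) dt = (5/6 + 2*pi/3) - (5/6 - 2*pi/3) = 4*pi/3.
Hence b_6 = (1/pi)·(4*pi/3) = 4/3.

4/3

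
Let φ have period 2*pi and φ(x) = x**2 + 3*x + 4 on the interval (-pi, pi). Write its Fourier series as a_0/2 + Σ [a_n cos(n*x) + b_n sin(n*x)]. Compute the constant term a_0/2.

pi**2/3 + 4

a_0 = 1/pi ∫_{-pi}^{pi} φ(x) dx = 1/pi · (2*pi*(pi**2 + 12)/3) = 2*pi**2/3 + 8.
So the constant term a_0/2 = pi**2/3 + 4.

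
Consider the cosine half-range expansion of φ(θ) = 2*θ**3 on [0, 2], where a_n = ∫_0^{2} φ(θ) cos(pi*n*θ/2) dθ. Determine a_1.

96*(4 - pi**2)/pi**4

a_1 = ∫_0^{2} (2*θ**3) cos(pi*θ/2) dθ.
Integrating by parts three times (tabular method), an antiderivative of (2*θ**3) cos(pi*θ/2) is 4*θ**3*sin(pi*θ/2)/pi + 24*θ**2*cos(pi*θ/2)/pi**2 - 96*θ*sin(pi*θ/2)/pi**3 - 192*cos(pi*θ/2)/pi**4; evaluating from 0 to 2: ∫_{0}^{2} (2*θ**3) cos(pi*θ/2) dθ = (96*(2 - pi**2)/pi**4) - (-192/pi**4) = 96*(4 - pi**2)/pi**4.
Hence a_1 = 96*(4 - pi**2)/pi**4.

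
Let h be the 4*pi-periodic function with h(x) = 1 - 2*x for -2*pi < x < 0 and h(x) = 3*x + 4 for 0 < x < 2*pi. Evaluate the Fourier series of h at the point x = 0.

5/2

At x = 0 the one-sided limits are h(0^-) = 1 and h(0^+) = 4.
By Dirichlet's theorem the series converges to their average, [(1) + (4)]/2 = 5/2.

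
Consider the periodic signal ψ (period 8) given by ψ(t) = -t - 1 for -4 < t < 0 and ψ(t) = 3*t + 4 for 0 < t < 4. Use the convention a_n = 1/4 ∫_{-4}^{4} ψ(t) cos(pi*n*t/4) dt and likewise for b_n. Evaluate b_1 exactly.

b_1 = 1/4 ∫_{-4}^{4} ψ(t) sin(pi*t/4) dt.
Split the integral at the breakpoints.
Integrating by parts (boundary term plus one more integral), an antiderivative of (-t - 1) sin(pi*t/4) is 4*t*cos(pi*t/4)/pi - 16*sin(pi*t/4)/pi**2 + 4*cos(pi*t/4)/pi; evaluating from -4 to 0: ∫_{-4}^{0} (-t - 1) sin(pi*t/4) dt = (4/pi) - (12/pi) = -8/pi.
Integrating by parts (boundary term plus one more integral), an antiderivative of (3*t + 4) sin(pi*t/4) is -12*t*cos(pi*t/4)/pi + 48*sin(pi*t/4)/pi**2 - 16*cos(pi*t/4)/pi; evaluating from 0 to 4: ∫_{0}^{4} (3*t + 4) sin(pi*t/4) dt = (64/pi) - (-16/pi) = 80/pi.
Summing the pieces and multiplying by (1/4) gives b_1 = 18/pi.

18/pi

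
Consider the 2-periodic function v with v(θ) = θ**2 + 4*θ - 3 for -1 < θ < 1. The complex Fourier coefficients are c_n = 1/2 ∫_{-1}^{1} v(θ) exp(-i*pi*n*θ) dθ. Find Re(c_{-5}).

Since v is real-valued, Re(c_{-5}) = 1/2 ∫_{-1}^{1} v(θ) cos(-5*pi*θ) dθ = a_{5}/2.
Integrating by parts twice (tabular method), an antiderivative of (θ**2 + 4*θ - 3) cos(-5*pi*θ) is θ**2*sin(5*pi*θ)/(5*pi) + 4*θ*sin(5*pi*θ)/(5*pi) + 2*θ*cos(5*pi*θ)/(25*pi**2) - 3*sin(5*pi*θ)/(5*pi) - 2*sin(5*pi*θ)/(125*pi**3) + 4*cos(5*pi*θ)/(25*pi**2); evaluating from -1 to 1: ∫_{-1}^{1} (θ**2 + 4*θ - 3) cos(-5*pi*θ) dθ = (-6/(25*pi**2)) - (-2/(25*pi**2)) = -4/(25*pi**2).
Hence Re(c_{-5}) = (1/2)·(-4/(25*pi**2)) = -2/(25*pi**2).

-2/(25*pi**2)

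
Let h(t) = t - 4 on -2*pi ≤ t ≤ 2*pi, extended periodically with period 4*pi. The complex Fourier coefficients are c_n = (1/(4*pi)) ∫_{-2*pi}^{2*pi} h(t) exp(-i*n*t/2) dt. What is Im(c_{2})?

1

Since h is real-valued, Im(c_{2}) = -(1/(4*pi)) ∫_{-2*pi}^{2*pi} h(t) sin(t) dt = -b_{2}/2.
Integrating by parts (boundary term plus one more integral), an antiderivative of (t - 4) sin(t) is -t*cos(t) + sin(t) + 4*cos(t); evaluating from -2*pi to 2*pi: ∫_{-2*pi}^{2*pi} (t - 4) sin(t) dt = (4 - 2*pi) - (4 + 2*pi) = -4*pi.
Hence Im(c_{2}) = (-1/(4*pi))·(-4*pi) = 1.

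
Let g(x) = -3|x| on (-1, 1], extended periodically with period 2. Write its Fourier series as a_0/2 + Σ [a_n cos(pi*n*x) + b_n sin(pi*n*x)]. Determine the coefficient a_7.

12/(49*pi**2)

a_7 = ∫_{-1}^{1} g(x) cos(7*pi*x) dx.
g is even and cos(7*pi*x) is even, so the integrand is even and a_7 = 2 ∫_0^{1} g(x) cos(7*pi*x) dx.
Integrating by parts (boundary term plus one more integral), an antiderivative of (-3*x) cos(7*pi*x) is -3*x*sin(7*pi*x)/(7*pi) - 3*cos(7*pi*x)/(49*pi**2); evaluating from 0 to 1: ∫_{0}^{1} (-3*x) cos(7*pi*x) dx = (3/(49*pi**2)) - (-3/(49*pi**2)) = 6/(49*pi**2).
Hence a_7 = 2·(6/(49*pi**2)) = 12/(49*pi**2).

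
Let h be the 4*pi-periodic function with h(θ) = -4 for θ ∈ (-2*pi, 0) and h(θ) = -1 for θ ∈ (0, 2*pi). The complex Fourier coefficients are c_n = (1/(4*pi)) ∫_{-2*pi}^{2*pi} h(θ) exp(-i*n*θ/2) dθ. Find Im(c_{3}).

Since h is real-valued, Im(c_{3}) = -(1/(4*pi)) ∫_{-2*pi}^{2*pi} h(θ) sin(3*θ/2) dθ = -b_{3}/2.
Split the integral at the breakpoints.
Directly, an antiderivative of (-4) sin(3*θ/2) is 8*cos(3*θ/2)/3; evaluating from -2*pi to 0: ∫_{-2*pi}^{0} (-4) sin(3*θ/2) dθ = (8/3) - (-8/3) = 16/3.
Directly, an antiderivative of (-1) sin(3*θ/2) is 2*cos(3*θ/2)/3; evaluating from 0 to 2*pi: ∫_{0}^{2*pi} (-1) sin(3*θ/2) dθ = (-2/3) - (2/3) = -4/3.
So ∫_{-2*pi}^{2*pi} h(θ) sin(3*θ/2) dθ = 4.
Hence Im(c_{3}) = (-1/(4*pi))·(4) = -1/pi.

-1/pi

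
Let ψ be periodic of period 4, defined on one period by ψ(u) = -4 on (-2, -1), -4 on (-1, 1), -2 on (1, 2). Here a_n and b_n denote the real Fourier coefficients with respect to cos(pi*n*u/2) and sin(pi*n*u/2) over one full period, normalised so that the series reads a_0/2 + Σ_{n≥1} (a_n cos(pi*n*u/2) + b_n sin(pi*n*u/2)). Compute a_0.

-7

a_0 = 1/2 ∫_{-2}^{2} ψ(u) du = 1/2 · (-14) = -7.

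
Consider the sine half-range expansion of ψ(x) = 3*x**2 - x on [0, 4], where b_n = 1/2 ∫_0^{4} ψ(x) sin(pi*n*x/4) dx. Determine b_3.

b_3 = 1/2 ∫_0^{4} (3*x**2 - x) sin(3*pi*x/4) dx.
Integrating by parts twice (tabular method), an antiderivative of (3*x**2 - x) sin(3*pi*x/4) is -4*x**2*cos(3*pi*x/4)/pi + 32*x*sin(3*pi*x/4)/(3*pi**2) + 4*x*cos(3*pi*x/4)/(3*pi) - 16*sin(3*pi*x/4)/(9*pi**2) + 128*cos(3*pi*x/4)/(9*pi**3); evaluating from 0 to 4: ∫_{0}^{4} (3*x**2 - x) sin(3*pi*x/4) dx = (16*(-8 + 33*pi**2)/(9*pi**3)) - (128/(9*pi**3)) = 16*(-16 + 33*pi**2)/(9*pi**3).
Hence b_3 = (1/2)·(16*(-16 + 33*pi**2)/(9*pi**3)) = 8*(-16 + 33*pi**2)/(9*pi**3).

8*(-16 + 33*pi**2)/(9*pi**3)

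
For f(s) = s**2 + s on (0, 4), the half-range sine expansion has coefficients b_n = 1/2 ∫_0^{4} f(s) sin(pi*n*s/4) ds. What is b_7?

b_7 = 1/2 ∫_0^{4} (s**2 + s) sin(7*pi*s/4) ds.
Integrating by parts twice (tabular method), an antiderivative of (s**2 + s) sin(7*pi*s/4) is -4*s**2*cos(7*pi*s/4)/(7*pi) + 32*s*sin(7*pi*s/4)/(49*pi**2) - 4*s*cos(7*pi*s/4)/(7*pi) + 16*sin(7*pi*s/4)/(49*pi**2) + 128*cos(7*pi*s/4)/(343*pi**3); evaluating from 0 to 4: ∫_{0}^{4} (s**2 + s) sin(7*pi*s/4) ds = (16*(-8 + 245*pi**2)/(343*pi**3)) - (128/(343*pi**3)) = 16*(-16 + 245*pi**2)/(343*pi**3).
Hence b_7 = (1/2)·(16*(-16 + 245*pi**2)/(343*pi**3)) = 8*(-16 + 245*pi**2)/(343*pi**3).

8*(-16 + 245*pi**2)/(343*pi**3)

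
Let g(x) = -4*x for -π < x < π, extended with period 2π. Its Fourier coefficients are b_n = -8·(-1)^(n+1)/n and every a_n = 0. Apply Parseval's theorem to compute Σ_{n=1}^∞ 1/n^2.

pi**2/6

Parseval: Σ b_n^2 = (1/π) ∫_{-π}^{π} g(x)^2 dx = 32*pi**2/3.
Σ b_n^2 = Σ 64/n^2, so Σ 1/n^2 = (32*pi**2/3)/64 = pi**2/6.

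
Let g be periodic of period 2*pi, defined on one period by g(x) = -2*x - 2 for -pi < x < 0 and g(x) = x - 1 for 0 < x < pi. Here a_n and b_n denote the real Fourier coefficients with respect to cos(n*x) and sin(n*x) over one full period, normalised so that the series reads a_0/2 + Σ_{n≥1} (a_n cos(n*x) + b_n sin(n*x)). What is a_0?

-3 + 3*pi/2

a_0 = 1/pi ∫_{-pi}^{pi} g(x) dx = 1/pi · (3*pi*(-2 + pi)/2) = -3 + 3*pi/2.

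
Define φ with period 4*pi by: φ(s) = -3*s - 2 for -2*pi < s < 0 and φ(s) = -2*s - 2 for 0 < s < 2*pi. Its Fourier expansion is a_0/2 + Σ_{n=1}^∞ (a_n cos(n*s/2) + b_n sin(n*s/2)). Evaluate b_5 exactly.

-2

b_5 = (1/(2*pi)) ∫_{-2*pi}^{2*pi} φ(s) sin(5*s/2) ds.
Split the integral at the breakpoints.
Integrating by parts (boundary term plus one more integral), an antiderivative of (-3*s - 2) sin(5*s/2) is 6*s*cos(5*s/2)/5 - 12*sin(5*s/2)/25 + 4*cos(5*s/2)/5; evaluating from -2*pi to 0: ∫_{-2*pi}^{0} (-3*s - 2) sin(5*s/2) ds = (4/5) - (-4/5 + 12*pi/5) = 8/5 - 12*pi/5.
Integrating by parts (boundary term plus one more integral), an antiderivative of (-2*s - 2) sin(5*s/2) is 4*s*cos(5*s/2)/5 - 8*sin(5*s/2)/25 + 4*cos(5*s/2)/5; evaluating from 0 to 2*pi: ∫_{0}^{2*pi} (-2*s - 2) sin(5*s/2) ds = (-8*pi/5 - 4/5) - (4/5) = -8*pi/5 - 8/5.
Summing the pieces and multiplying by (1/(2*pi)) gives b_5 = -2.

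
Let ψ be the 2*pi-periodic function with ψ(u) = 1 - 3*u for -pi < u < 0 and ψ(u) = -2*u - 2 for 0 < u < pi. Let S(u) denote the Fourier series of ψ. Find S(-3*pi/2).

-pi - 2

u = -3*pi/2 differs from u = pi/2 by -1 full period(s), and the series is 2*pi-periodic.
ψ is continuous at u = pi/2 with value -pi - 2, so the series converges to -pi - 2 there.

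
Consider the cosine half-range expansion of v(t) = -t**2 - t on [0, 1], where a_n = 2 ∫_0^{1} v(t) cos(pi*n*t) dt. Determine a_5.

8/(25*pi**2)

a_5 = 2 ∫_0^{1} (-t**2 - t) cos(5*pi*t) dt.
Integrating by parts twice (tabular method), an antiderivative of (-t**2 - t) cos(5*pi*t) is -t**2*sin(5*pi*t)/(5*pi) - t*sin(5*pi*t)/(5*pi) - 2*t*cos(5*pi*t)/(25*pi**2) + 2*sin(5*pi*t)/(125*pi**3) - cos(5*pi*t)/(25*pi**2); evaluating from 0 to 1: ∫_{0}^{1} (-t**2 - t) cos(5*pi*t) dt = (3/(25*pi**2)) - (-1/(25*pi**2)) = 4/(25*pi**2).
Hence a_5 = 2·(4/(25*pi**2)) = 8/(25*pi**2).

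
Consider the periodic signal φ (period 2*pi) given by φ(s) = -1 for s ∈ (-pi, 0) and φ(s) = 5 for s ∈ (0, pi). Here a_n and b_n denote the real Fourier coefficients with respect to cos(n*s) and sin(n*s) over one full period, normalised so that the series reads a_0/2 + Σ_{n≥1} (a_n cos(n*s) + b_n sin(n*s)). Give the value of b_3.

4/pi

b_3 = 1/pi ∫_{-pi}^{pi} φ(s) sin(3*s) ds.
Split the integral at the breakpoints.
Directly, an antiderivative of (-1) sin(3*s) is cos(3*s)/3; evaluating from -pi to 0: ∫_{-pi}^{0} (-1) sin(3*s) ds = (1/3) - (-1/3) = 2/3.
Directly, an antiderivative of (5) sin(3*s) is -5*cos(3*s)/3; evaluating from 0 to pi: ∫_{0}^{pi} (5) sin(3*s) ds = (5/3) - (-5/3) = 10/3.
Summing the pieces and multiplying by (1/pi) gives b_3 = 4/pi.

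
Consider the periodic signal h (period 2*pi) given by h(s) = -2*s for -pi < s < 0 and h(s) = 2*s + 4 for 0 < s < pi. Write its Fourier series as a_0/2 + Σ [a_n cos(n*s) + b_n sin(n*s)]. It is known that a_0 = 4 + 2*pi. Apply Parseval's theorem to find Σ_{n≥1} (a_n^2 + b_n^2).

2*pi**2/3 + 8

Parseval: a_0^2/2 + Σ_{n≥1} (a_n^2+b_n^2) = 1/pi ∫_{-pi}^{pi} h(s)^2 ds = 16 + 8*pi + 8*pi**2/3.
Subtract a_0^2/2 = 2*(2 + pi)**2: Σ (a_n^2+b_n^2) = 2*pi**2/3 + 8.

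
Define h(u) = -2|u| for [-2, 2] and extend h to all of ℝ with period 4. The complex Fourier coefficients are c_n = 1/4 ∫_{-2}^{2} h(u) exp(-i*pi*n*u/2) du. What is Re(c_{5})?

Since h is real-valued, Re(c_{5}) = 1/4 ∫_{-2}^{2} h(u) cos(5*pi*u/2) du = a_{5}/2.
h is even and cos(5*pi*u/2) is even, so the integrand is even: ∫_{-2}^{2} h(u) cos(5*pi*u/2) du = 2∫_0^{2} h(u) cos(5*pi*u/2) du.
Integrating by parts (boundary term plus one more integral), an antiderivative of (-2*u) cos(5*pi*u/2) is -4*u*sin(5*pi*u/2)/(5*pi) - 8*cos(5*pi*u/2)/(25*pi**2); evaluating from 0 to 2: ∫_{0}^{2} (-2*u) cos(5*pi*u/2) du = (8/(25*pi**2)) - (-8/(25*pi**2)) = 16/(25*pi**2).
So ∫_{-2}^{2} h(u) cos(5*pi*u/2) du = 32/(25*pi**2).
Hence Re(c_{5}) = (1/4)·(32/(25*pi**2)) = 8/(25*pi**2).

8/(25*pi**2)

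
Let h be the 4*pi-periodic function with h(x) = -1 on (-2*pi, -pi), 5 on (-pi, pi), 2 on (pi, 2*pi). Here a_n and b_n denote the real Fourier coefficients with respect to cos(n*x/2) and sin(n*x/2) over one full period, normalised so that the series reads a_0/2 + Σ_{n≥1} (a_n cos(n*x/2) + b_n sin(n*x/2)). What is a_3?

-3/pi

a_3 = (1/(2*pi)) ∫_{-2*pi}^{2*pi} h(x) cos(3*x/2) dx.
Split the integral at the breakpoints.
Directly, an antiderivative of (-1) cos(3*x/2) is -2*sin(3*x/2)/3; evaluating from -2*pi to -pi: ∫_{-2*pi}^{-pi} (-1) cos(3*x/2) dx = (-2/3) - (0) = -2/3.
Directly, an antiderivative of (5) cos(3*x/2) is 10*sin(3*x/2)/3; evaluating from -pi to pi: ∫_{-pi}^{pi} (5) cos(3*x/2) dx = (-10/3) - (10/3) = -20/3.
Directly, an antiderivative of (2) cos(3*x/2) is 4*sin(3*x/2)/3; evaluating from pi to 2*pi: ∫_{pi}^{2*pi} (2) cos(3*x/2) dx = (0) - (-4/3) = 4/3.
Summing the pieces and multiplying by (1/(2*pi)) gives a_3 = -3/pi.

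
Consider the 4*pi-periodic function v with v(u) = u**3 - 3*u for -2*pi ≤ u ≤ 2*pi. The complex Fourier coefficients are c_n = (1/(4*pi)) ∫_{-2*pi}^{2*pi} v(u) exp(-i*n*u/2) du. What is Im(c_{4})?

Since v is real-valued, Im(c_{4}) = -(1/(4*pi)) ∫_{-2*pi}^{2*pi} v(u) sin(2*u) du = -b_{4}/2.
v is odd and sin(2*u) is odd, so the integrand is even: ∫_{-2*pi}^{2*pi} v(u) sin(2*u) du = 2∫_0^{2*pi} v(u) sin(2*u) du.
Integrating by parts three times (tabular method), an antiderivative of (u**3 - 3*u) sin(2*u) is -u**3*cos(2*u)/2 + 3*u**2*sin(2*u)/4 + 9*u*cos(2*u)/4 - 9*sin(2*u)/8; evaluating from 0 to 2*pi: ∫_{0}^{2*pi} (u**3 - 3*u) sin(2*u) du = (pi*(9 - 8*pi**2)/2) - (0) = pi*(9 - 8*pi**2)/2.
So ∫_{-2*pi}^{2*pi} v(u) sin(2*u) du = pi*(9 - 8*pi**2).
Hence Im(c_{4}) = (-1/(4*pi))·(pi*(9 - 8*pi**2)) = -9/4 + 2*pi**2.

-9/4 + 2*pi**2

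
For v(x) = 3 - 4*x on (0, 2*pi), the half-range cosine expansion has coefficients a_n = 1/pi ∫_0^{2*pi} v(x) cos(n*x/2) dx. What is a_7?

a_7 = 1/pi ∫_0^{2*pi} (3 - 4*x) cos(7*x/2) dx.
Integrating by parts (boundary term plus one more integral), an antiderivative of (3 - 4*x) cos(7*x/2) is -8*x*sin(7*x/2)/7 + 6*sin(7*x/2)/7 - 16*cos(7*x/2)/49; evaluating from 0 to 2*pi: ∫_{0}^{2*pi} (3 - 4*x) cos(7*x/2) dx = (16/49) - (-16/49) = 32/49.
Hence a_7 = (1/pi)·(32/49) = 32/(49*pi).

32/(49*pi)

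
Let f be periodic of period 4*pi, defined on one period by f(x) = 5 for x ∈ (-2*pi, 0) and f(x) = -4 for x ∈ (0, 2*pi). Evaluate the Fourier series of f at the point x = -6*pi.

1/2

x = -6*pi differs from x = 2*pi by -2 full period(s), and the series is 4*pi-periodic.
At x = 2*pi the one-sided limits are f(2*pi^-) = -4 and f(2*pi^+) = 5.
By Dirichlet's theorem the series converges to their average, [(-4) + (5)]/2 = 1/2.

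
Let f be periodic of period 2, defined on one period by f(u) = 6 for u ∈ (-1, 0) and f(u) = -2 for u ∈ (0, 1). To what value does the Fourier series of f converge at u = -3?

2

u = -3 differs from u = -1 by -1 full period(s), and the series is 2-periodic.
At u = -1 the one-sided limits are f(-1^-) = -2 and f(-1^+) = 6.
By Dirichlet's theorem the series converges to their average, [(-2) + (6)]/2 = 2.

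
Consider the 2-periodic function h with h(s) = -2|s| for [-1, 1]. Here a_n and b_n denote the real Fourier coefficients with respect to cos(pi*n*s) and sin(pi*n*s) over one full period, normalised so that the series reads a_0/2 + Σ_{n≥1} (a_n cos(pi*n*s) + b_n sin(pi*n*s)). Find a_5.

a_5 = ∫_{-1}^{1} h(s) cos(5*pi*s) ds.
h is even and cos(5*pi*s) is even, so the integrand is even and a_5 = 2 ∫_0^{1} h(s) cos(5*pi*s) ds.
Integrating by parts (boundary term plus one more integral), an antiderivative of (-2*s) cos(5*pi*s) is -2*s*sin(5*pi*s)/(5*pi) - 2*cos(5*pi*s)/(25*pi**2); evaluating from 0 to 1: ∫_{0}^{1} (-2*s) cos(5*pi*s) ds = (2/(25*pi**2)) - (-2/(25*pi**2)) = 4/(25*pi**2).
Hence a_5 = 2·(4/(25*pi**2)) = 8/(25*pi**2).

8/(25*pi**2)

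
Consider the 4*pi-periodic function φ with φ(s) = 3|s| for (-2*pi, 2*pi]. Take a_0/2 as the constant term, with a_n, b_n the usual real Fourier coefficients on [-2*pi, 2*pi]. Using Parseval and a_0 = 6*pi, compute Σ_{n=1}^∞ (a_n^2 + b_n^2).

Parseval: a_0^2/2 + Σ_{n≥1} (a_n^2+b_n^2) = (1/(2*pi)) ∫_{-2*pi}^{2*pi} φ(s)^2 ds = 24*pi**2.
Subtract a_0^2/2 = 18*pi**2: Σ (a_n^2+b_n^2) = 6*pi**2.

6*pi**2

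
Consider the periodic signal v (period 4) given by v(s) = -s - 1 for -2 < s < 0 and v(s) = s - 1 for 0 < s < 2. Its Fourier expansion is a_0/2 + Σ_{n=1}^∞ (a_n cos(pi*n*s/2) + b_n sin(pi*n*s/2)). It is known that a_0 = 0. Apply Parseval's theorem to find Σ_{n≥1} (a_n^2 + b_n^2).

2/3

Parseval: a_0^2/2 + Σ_{n≥1} (a_n^2+b_n^2) = 1/2 ∫_{-2}^{2} v(s)^2 ds = 2/3.
Subtract a_0^2/2 = 0: Σ (a_n^2+b_n^2) = 2/3.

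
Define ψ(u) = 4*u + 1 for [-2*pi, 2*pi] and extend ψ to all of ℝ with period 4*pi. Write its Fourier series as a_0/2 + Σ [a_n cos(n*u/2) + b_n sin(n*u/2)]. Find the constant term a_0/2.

1

a_0 = (1/(2*pi)) ∫_{-2*pi}^{2*pi} ψ(u) du = (1/(2*pi)) · (4*pi) = 2.
So the constant term a_0/2 = 1.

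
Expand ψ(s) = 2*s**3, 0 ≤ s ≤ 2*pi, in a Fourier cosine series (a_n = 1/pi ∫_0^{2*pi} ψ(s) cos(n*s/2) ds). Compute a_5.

96*(4 - 25*pi**2)/(625*pi)

a_5 = 1/pi ∫_0^{2*pi} (2*s**3) cos(5*s/2) ds.
Integrating by parts three times (tabular method), an antiderivative of (2*s**3) cos(5*s/2) is 4*s**3*sin(5*s/2)/5 + 24*s**2*cos(5*s/2)/25 - 96*s*sin(5*s/2)/125 - 192*cos(5*s/2)/625; evaluating from 0 to 2*pi: ∫_{0}^{2*pi} (2*s**3) cos(5*s/2) ds = (192/625 - 96*pi**2/25) - (-192/625) = 384/625 - 96*pi**2/25.
Hence a_5 = (1/pi)·(384/625 - 96*pi**2/25) = 96*(4 - 25*pi**2)/(625*pi).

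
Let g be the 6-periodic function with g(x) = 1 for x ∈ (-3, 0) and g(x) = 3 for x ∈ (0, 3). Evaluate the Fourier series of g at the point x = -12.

2

x = -12 differs from x = 0 by -2 full period(s), and the series is 6-periodic.
At x = 0 the one-sided limits are g(0^-) = 1 and g(0^+) = 3.
By Dirichlet's theorem the series converges to their average, [(1) + (3)]/2 = 2.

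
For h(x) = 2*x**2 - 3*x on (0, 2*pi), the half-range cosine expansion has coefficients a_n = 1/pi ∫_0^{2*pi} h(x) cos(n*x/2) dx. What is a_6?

a_6 = 1/pi ∫_0^{2*pi} (2*x**2 - 3*x) cos(3*x) dx.
Integrating by parts twice (tabular method), an antiderivative of (2*x**2 - 3*x) cos(3*x) is 2*x**2*sin(3*x)/3 - x*sin(3*x) + 4*x*cos(3*x)/9 - 4*sin(3*x)/27 - cos(3*x)/3; evaluating from 0 to 2*pi: ∫_{0}^{2*pi} (2*x**2 - 3*x) cos(3*x) dx = (-1/3 + 8*pi/9) - (-1/3) = 8*pi/9.
Hence a_6 = (1/pi)·(8*pi/9) = 8/9.

8/9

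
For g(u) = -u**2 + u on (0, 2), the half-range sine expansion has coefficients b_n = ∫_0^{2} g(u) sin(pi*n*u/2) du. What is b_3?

b_3 = ∫_0^{2} (-u**2 + u) sin(3*pi*u/2) du.
Integrating by parts twice (tabular method), an antiderivative of (-u**2 + u) sin(3*pi*u/2) is 2*u**2*cos(3*pi*u/2)/(3*pi) - 8*u*sin(3*pi*u/2)/(9*pi**2) - 2*u*cos(3*pi*u/2)/(3*pi) + 4*sin(3*pi*u/2)/(9*pi**2) - 16*cos(3*pi*u/2)/(27*pi**3); evaluating from 0 to 2: ∫_{0}^{2} (-u**2 + u) sin(3*pi*u/2) du = (4*(4 - 9*pi**2)/(27*pi**3)) - (-16/(27*pi**3)) = 4*(8 - 9*pi**2)/(27*pi**3).
Hence b_3 = 4*(8 - 9*pi**2)/(27*pi**3).

4*(8 - 9*pi**2)/(27*pi**3)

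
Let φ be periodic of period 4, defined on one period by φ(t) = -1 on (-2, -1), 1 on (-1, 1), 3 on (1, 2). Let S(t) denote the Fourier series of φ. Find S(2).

At t = 2 the one-sided limits are φ(2^-) = 3 and φ(2^+) = -1.
By Dirichlet's theorem the series converges to their average, [(3) + (-1)]/2 = 1.

1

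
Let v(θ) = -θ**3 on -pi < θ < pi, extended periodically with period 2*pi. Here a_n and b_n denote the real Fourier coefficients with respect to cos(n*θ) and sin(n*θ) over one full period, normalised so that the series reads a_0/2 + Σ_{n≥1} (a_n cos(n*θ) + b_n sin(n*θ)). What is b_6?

-1/18 + pi**2/3

b_6 = 1/pi ∫_{-pi}^{pi} v(θ) sin(6*θ) dθ.
v is odd and sin(6*θ) is odd, so the integrand is even and b_6 = 2/pi ∫_0^{pi} v(θ) sin(6*θ) dθ.
Integrating by parts three times (tabular method), an antiderivative of (-θ**3) sin(6*θ) is θ**3*cos(6*θ)/6 - θ**2*sin(6*θ)/12 - θ*cos(6*θ)/36 + sin(6*θ)/216; evaluating from 0 to pi: ∫_{0}^{pi} (-θ**3) sin(6*θ) dθ = (-pi/36 + pi**3/6) - (0) = -pi/36 + pi**3/6.
Hence b_6 = (2/pi)·(-pi/36 + pi**3/6) = -1/18 + pi**2/3.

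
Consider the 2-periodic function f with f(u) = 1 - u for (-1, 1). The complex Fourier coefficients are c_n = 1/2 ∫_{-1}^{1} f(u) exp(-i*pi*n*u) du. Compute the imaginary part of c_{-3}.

-1/(3*pi)

Since f is real-valued, Im(c_{-3}) = -1/2 ∫_{-1}^{1} f(u) sin(-3*pi*u) du = b_{3}/2.
Integrating by parts (boundary term plus one more integral), an antiderivative of (1 - u) sin(-3*pi*u) is -u*cos(3*pi*u)/(3*pi) + sin(3*pi*u)/(9*pi**2) + cos(3*pi*u)/(3*pi); evaluating from -1 to 1: ∫_{-1}^{1} (1 - u) sin(-3*pi*u) du = (0) - (-2/(3*pi)) = 2/(3*pi).
Hence Im(c_{-3}) = (-1/2)·(2/(3*pi)) = -1/(3*pi).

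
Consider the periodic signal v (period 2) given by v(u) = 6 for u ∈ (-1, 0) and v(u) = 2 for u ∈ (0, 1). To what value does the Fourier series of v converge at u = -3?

4

u = -3 differs from u = -1 by -1 full period(s), and the series is 2-periodic.
At u = -1 the one-sided limits are v(-1^-) = 2 and v(-1^+) = 6.
By Dirichlet's theorem the series converges to their average, [(2) + (6)]/2 = 4.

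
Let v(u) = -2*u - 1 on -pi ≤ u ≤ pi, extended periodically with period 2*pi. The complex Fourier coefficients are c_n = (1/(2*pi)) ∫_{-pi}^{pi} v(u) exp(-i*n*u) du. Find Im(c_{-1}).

Since v is real-valued, Im(c_{-1}) = -(1/(2*pi)) ∫_{-pi}^{pi} v(u) sin(-u) du = b_{1}/2.
Integrating by parts (boundary term plus one more integral), an antiderivative of (-2*u - 1) sin(-u) is -2*u*cos(u) + 2*sin(u) - cos(u); evaluating from -pi to pi: ∫_{-pi}^{pi} (-2*u - 1) sin(-u) du = (1 + 2*pi) - (1 - 2*pi) = 4*pi.
Hence Im(c_{-1}) = (-1/(2*pi))·(4*pi) = -2.

-2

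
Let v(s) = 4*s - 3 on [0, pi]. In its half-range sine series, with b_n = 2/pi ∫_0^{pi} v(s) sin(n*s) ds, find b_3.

b_3 = 2/pi ∫_0^{pi} (4*s - 3) sin(3*s) ds.
Integrating by parts (boundary term plus one more integral), an antiderivative of (4*s - 3) sin(3*s) is -4*s*cos(3*s)/3 + 4*sin(3*s)/9 + cos(3*s); evaluating from 0 to pi: ∫_{0}^{pi} (4*s - 3) sin(3*s) ds = (-1 + 4*pi/3) - (1) = -2 + 4*pi/3.
Hence b_3 = (2/pi)·(-2 + 4*pi/3) = 8/3 - 4/pi.

8/3 - 4/pi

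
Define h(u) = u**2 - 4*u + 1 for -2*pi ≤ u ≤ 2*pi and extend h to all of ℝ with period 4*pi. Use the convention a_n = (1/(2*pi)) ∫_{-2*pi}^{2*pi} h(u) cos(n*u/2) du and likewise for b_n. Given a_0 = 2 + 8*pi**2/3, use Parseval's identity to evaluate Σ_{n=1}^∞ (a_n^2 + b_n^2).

Parseval: a_0^2/2 + Σ_{n≥1} (a_n^2+b_n^2) = (1/(2*pi)) ∫_{-2*pi}^{2*pi} h(u)^2 du = 2 + 48*pi**2 + 32*pi**4/5.
Subtract a_0^2/2 = 2*(3 + 4*pi**2)**2/9: Σ (a_n^2+b_n^2) = 128*pi**2*(pi**2 + 15)/45.

128*pi**2*(pi**2 + 15)/45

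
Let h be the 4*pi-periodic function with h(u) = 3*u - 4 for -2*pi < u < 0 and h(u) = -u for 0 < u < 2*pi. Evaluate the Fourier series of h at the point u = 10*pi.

u = 10*pi differs from u = 2*pi by 2 full period(s), and the series is 4*pi-periodic.
At u = 2*pi the one-sided limits are h(2*pi^-) = -2*pi and h(2*pi^+) = -6*pi - 4.
By Dirichlet's theorem the series converges to their average, [(-2*pi) + (-6*pi - 4)]/2 = -4*pi - 2.

-4*pi - 2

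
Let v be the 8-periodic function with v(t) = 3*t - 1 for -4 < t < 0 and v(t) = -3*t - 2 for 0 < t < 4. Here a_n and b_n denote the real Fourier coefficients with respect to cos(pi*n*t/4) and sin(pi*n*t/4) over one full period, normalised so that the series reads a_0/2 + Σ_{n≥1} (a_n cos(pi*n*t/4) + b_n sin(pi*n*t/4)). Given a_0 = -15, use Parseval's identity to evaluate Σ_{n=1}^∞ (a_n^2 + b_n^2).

Parseval: a_0^2/2 + Σ_{n≥1} (a_n^2+b_n^2) = 1/4 ∫_{-4}^{4} v(t)^2 dt = 137.
Subtract a_0^2/2 = 225/2: Σ (a_n^2+b_n^2) = 49/2.

49/2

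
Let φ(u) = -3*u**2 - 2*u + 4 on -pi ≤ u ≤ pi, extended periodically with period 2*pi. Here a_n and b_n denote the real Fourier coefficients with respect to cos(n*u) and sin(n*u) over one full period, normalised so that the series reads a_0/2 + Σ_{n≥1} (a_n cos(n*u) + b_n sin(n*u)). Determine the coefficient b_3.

b_3 = 1/pi ∫_{-pi}^{pi} φ(u) sin(3*u) du.
Integrating by parts twice (tabular method), an antiderivative of (-3*u**2 - 2*u + 4) sin(3*u) is u**2*cos(3*u) - 2*u*sin(3*u)/3 + 2*u*cos(3*u)/3 - 2*sin(3*u)/9 - 14*cos(3*u)/9; evaluating from -pi to pi: ∫_{-pi}^{pi} (-3*u**2 - 2*u + 4) sin(3*u) du = (-pi**2 - 2*pi/3 + 14/9) - (-pi**2 + 14/9 + 2*pi/3) = -4*pi/3.
Hence b_3 = (1/pi)·(-4*pi/3) = -4/3.

-4/3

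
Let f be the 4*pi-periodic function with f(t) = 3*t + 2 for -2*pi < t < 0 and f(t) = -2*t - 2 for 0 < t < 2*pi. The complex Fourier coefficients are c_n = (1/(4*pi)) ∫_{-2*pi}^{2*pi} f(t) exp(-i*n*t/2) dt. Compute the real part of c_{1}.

10/pi

Since f is real-valued, Re(c_{1}) = (1/(4*pi)) ∫_{-2*pi}^{2*pi} f(t) cos(t/2) dt = a_{1}/2.
Split the integral at the breakpoints.
Integrating by parts (boundary term plus one more integral), an antiderivative of (3*t + 2) cos(t/2) is 6*t*sin(t/2) + 4*sin(t/2) + 12*cos(t/2); evaluating from -2*pi to 0: ∫_{-2*pi}^{0} (3*t + 2) cos(t/2) dt = (12) - (-12) = 24.
Integrating by parts (boundary term plus one more integral), an antiderivative of (-2*t - 2) cos(t/2) is -4*t*sin(t/2) - 4*sin(t/2) - 8*cos(t/2); evaluating from 0 to 2*pi: ∫_{0}^{2*pi} (-2*t - 2) cos(t/2) dt = (8) - (-8) = 16.
So ∫_{-2*pi}^{2*pi} f(t) cos(t/2) dt = 40.
Hence Re(c_{1}) = (1/(4*pi))·(40) = 10/pi.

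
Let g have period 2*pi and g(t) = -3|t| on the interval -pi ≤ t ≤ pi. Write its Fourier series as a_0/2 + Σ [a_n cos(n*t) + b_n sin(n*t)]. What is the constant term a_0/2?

-3*pi/2

a_0 = 1/pi ∫_{-pi}^{pi} g(t) dt = 1/pi · (-3*pi**2) = -3*pi.
So the constant term a_0/2 = -3*pi/2.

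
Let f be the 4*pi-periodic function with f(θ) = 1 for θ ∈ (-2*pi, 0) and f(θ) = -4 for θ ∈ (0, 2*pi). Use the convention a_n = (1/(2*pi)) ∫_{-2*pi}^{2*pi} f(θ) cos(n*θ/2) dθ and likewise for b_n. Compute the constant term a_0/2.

-3/2

a_0 = (1/(2*pi)) ∫_{-2*pi}^{2*pi} f(θ) dθ = (1/(2*pi)) · (-6*pi) = -3.
So the constant term a_0/2 = -3/2.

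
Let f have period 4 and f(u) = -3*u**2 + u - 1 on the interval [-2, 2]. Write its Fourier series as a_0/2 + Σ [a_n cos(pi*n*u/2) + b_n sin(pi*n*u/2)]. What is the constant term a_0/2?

a_0 = 1/2 ∫_{-2}^{2} f(u) du = 1/2 · (-20) = -10.
So the constant term a_0/2 = -5.

-5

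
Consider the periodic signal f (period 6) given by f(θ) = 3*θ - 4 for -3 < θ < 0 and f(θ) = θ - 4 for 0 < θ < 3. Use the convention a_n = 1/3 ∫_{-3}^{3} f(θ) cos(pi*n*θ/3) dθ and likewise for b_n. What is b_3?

4/pi

b_3 = 1/3 ∫_{-3}^{3} f(θ) sin(pi*θ) dθ.
Split the integral at the breakpoints.
Integrating by parts (boundary term plus one more integral), an antiderivative of (3*θ - 4) sin(pi*θ) is -3*θ*cos(pi*θ)/pi + 3*sin(pi*θ)/pi**2 + 4*cos(pi*θ)/pi; evaluating from -3 to 0: ∫_{-3}^{0} (3*θ - 4) sin(pi*θ) dθ = (4/pi) - (-13/pi) = 17/pi.
Integrating by parts (boundary term plus one more integral), an antiderivative of (θ - 4) sin(pi*θ) is -θ*cos(pi*θ)/pi + sin(pi*θ)/pi**2 + 4*cos(pi*θ)/pi; evaluating from 0 to 3: ∫_{0}^{3} (θ - 4) sin(pi*θ) dθ = (-1/pi) - (4/pi) = -5/pi.
Summing the pieces and multiplying by (1/3) gives b_3 = 4/pi.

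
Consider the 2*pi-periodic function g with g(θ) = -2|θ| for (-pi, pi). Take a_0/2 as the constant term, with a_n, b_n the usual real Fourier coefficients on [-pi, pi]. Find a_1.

8/pi

a_1 = 1/pi ∫_{-pi}^{pi} g(θ) cos(θ) dθ.
g is even and cos(θ) is even, so the integrand is even and a_1 = 2/pi ∫_0^{pi} g(θ) cos(θ) dθ.
Integrating by parts (boundary term plus one more integral), an antiderivative of (-2*θ) cos(θ) is -2*θ*sin(θ) - 2*cos(θ); evaluating from 0 to pi: ∫_{0}^{pi} (-2*θ) cos(θ) dθ = (2) - (-2) = 4.
Hence a_1 = (2/pi)·(4) = 8/pi.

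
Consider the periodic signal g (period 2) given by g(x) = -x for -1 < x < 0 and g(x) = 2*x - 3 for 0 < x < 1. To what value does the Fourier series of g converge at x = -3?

x = -3 differs from x = 1 by -2 full period(s), and the series is 2-periodic.
At x = 1 the one-sided limits are g(1^-) = -1 and g(1^+) = 1.
By Dirichlet's theorem the series converges to their average, [(-1) + (1)]/2 = 0.

0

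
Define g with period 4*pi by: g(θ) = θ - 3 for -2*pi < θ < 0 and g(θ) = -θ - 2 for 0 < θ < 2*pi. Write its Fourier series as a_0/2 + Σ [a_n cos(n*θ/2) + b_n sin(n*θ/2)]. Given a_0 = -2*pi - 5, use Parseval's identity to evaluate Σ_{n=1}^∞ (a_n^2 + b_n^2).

1/2 + 2*pi**2/3

Parseval: a_0^2/2 + Σ_{n≥1} (a_n^2+b_n^2) = (1/(2*pi)) ∫_{-2*pi}^{2*pi} g(θ)^2 dθ = 13 + 8*pi**2/3 + 10*pi.
Subtract a_0^2/2 = (5 + 2*pi)**2/2: Σ (a_n^2+b_n^2) = 1/2 + 2*pi**2/3.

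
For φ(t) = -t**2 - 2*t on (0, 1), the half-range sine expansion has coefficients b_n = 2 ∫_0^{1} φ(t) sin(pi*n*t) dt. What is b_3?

-2/pi + 8/(27*pi**3)

b_3 = 2 ∫_0^{1} (-t**2 - 2*t) sin(3*pi*t) dt.
Integrating by parts twice (tabular method), an antiderivative of (-t**2 - 2*t) sin(3*pi*t) is t**2*cos(3*pi*t)/(3*pi) - 2*t*sin(3*pi*t)/(9*pi**2) + 2*t*cos(3*pi*t)/(3*pi) - 2*sin(3*pi*t)/(9*pi**2) - 2*cos(3*pi*t)/(27*pi**3); evaluating from 0 to 1: ∫_{0}^{1} (-t**2 - 2*t) sin(3*pi*t) dt = ((2/27 - pi**2)/pi**3) - (-2/(27*pi**3)) = (4/27 - pi**2)/pi**3.
Hence b_3 = 2·((4/27 - pi**2)/pi**3) = -2/pi + 8/(27*pi**3).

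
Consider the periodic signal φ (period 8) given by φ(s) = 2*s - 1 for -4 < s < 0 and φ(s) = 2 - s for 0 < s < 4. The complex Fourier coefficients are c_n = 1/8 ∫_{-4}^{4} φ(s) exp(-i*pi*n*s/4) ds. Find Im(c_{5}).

Since φ is real-valued, Im(c_{5}) = -1/8 ∫_{-4}^{4} φ(s) sin(5*pi*s/4) ds = -b_{5}/2.
Split the integral at the breakpoints.
Integrating by parts (boundary term plus one more integral), an antiderivative of (2*s - 1) sin(5*pi*s/4) is -8*s*cos(5*pi*s/4)/(5*pi) + 32*sin(5*pi*s/4)/(25*pi**2) + 4*cos(5*pi*s/4)/(5*pi); evaluating from -4 to 0: ∫_{-4}^{0} (2*s - 1) sin(5*pi*s/4) ds = (4/(5*pi)) - (-36/(5*pi)) = 8/pi.
Integrating by parts (boundary term plus one more integral), an antiderivative of (2 - s) sin(5*pi*s/4) is 4*s*cos(5*pi*s/4)/(5*pi) - 16*sin(5*pi*s/4)/(25*pi**2) - 8*cos(5*pi*s/4)/(5*pi); evaluating from 0 to 4: ∫_{0}^{4} (2 - s) sin(5*pi*s/4) ds = (-8/(5*pi)) - (-8/(5*pi)) = 0.
So ∫_{-4}^{4} φ(s) sin(5*pi*s/4) ds = 8/pi.
Hence Im(c_{5}) = (-1/8)·(8/pi) = -1/pi.

-1/pi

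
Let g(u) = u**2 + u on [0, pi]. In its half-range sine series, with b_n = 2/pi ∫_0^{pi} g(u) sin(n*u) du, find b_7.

2*(-4 + 49*pi + 49*pi**2)/(343*pi)

b_7 = 2/pi ∫_0^{pi} (u**2 + u) sin(7*u) du.
Integrating by parts twice (tabular method), an antiderivative of (u**2 + u) sin(7*u) is -u**2*cos(7*u)/7 + 2*u*sin(7*u)/49 - u*cos(7*u)/7 + sin(7*u)/49 + 2*cos(7*u)/343; evaluating from 0 to pi: ∫_{0}^{pi} (u**2 + u) sin(7*u) du = (-2/343 + pi/7 + pi**2/7) - (2/343) = -4/343 + pi/7 + pi**2/7.
Hence b_7 = (2/pi)·(-4/343 + pi/7 + pi**2/7) = 2*(-4 + 49*pi + 49*pi**2)/(343*pi).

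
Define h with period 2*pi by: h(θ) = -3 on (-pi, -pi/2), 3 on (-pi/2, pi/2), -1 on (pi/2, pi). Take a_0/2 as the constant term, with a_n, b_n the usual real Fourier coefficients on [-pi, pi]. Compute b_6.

b_6 = 1/pi ∫_{-pi}^{pi} h(θ) sin(6*θ) dθ.
Split the integral at the breakpoints.
Directly, an antiderivative of (-3) sin(6*θ) is cos(6*θ)/2; evaluating from -pi to -pi/2: ∫_{-pi}^{-pi/2} (-3) sin(6*θ) dθ = (-1/2) - (1/2) = -1.
Directly, an antiderivative of (3) sin(6*θ) is -cos(6*θ)/2; evaluating from -pi/2 to pi/2: ∫_{-pi/2}^{pi/2} (3) sin(6*θ) dθ = (1/2) - (1/2) = 0.
Directly, an antiderivative of (-1) sin(6*θ) is cos(6*θ)/6; evaluating from pi/2 to pi: ∫_{pi/2}^{pi} (-1) sin(6*θ) dθ = (1/6) - (-1/6) = 1/3.
Summing the pieces and multiplying by (1/pi) gives b_6 = -2/(3*pi).

-2/(3*pi)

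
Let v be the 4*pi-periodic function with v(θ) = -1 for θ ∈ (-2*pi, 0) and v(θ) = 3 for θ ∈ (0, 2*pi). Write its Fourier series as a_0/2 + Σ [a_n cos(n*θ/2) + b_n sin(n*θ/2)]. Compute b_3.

8/(3*pi)

b_3 = (1/(2*pi)) ∫_{-2*pi}^{2*pi} v(θ) sin(3*θ/2) dθ.
Split the integral at the breakpoints.
Directly, an antiderivative of (-1) sin(3*θ/2) is 2*cos(3*θ/2)/3; evaluating from -2*pi to 0: ∫_{-2*pi}^{0} (-1) sin(3*θ/2) dθ = (2/3) - (-2/3) = 4/3.
Directly, an antiderivative of (3) sin(3*θ/2) is -2*cos(3*θ/2); evaluating from 0 to 2*pi: ∫_{0}^{2*pi} (3) sin(3*θ/2) dθ = (2) - (-2) = 4.
Summing the pieces and multiplying by (1/(2*pi)) gives b_3 = 8/(3*pi).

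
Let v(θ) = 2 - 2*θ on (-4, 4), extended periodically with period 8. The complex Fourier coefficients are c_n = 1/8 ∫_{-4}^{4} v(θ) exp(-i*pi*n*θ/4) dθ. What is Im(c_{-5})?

-8/(5*pi)

Since v is real-valued, Im(c_{-5}) = -1/8 ∫_{-4}^{4} v(θ) sin(-5*pi*θ/4) dθ = b_{5}/2.
Integrating by parts (boundary term plus one more integral), an antiderivative of (2 - 2*θ) sin(-5*pi*θ/4) is -8*θ*cos(5*pi*θ/4)/(5*pi) + 32*sin(5*pi*θ/4)/(25*pi**2) + 8*cos(5*pi*θ/4)/(5*pi); evaluating from -4 to 4: ∫_{-4}^{4} (2 - 2*θ) sin(-5*pi*θ/4) dθ = (24/(5*pi)) - (-8/pi) = 64/(5*pi).
Hence Im(c_{-5}) = (-1/8)·(64/(5*pi)) = -8/(5*pi).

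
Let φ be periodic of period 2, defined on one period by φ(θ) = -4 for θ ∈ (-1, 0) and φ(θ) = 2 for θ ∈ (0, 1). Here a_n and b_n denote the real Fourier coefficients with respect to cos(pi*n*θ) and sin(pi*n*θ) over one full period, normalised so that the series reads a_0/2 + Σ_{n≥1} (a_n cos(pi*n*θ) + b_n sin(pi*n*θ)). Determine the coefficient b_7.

b_7 = ∫_{-1}^{1} φ(θ) sin(7*pi*θ) dθ.
Split the integral at the breakpoints.
Directly, an antiderivative of (-4) sin(7*pi*θ) is 4*cos(7*pi*θ)/(7*pi); evaluating from -1 to 0: ∫_{-1}^{0} (-4) sin(7*pi*θ) dθ = (4/(7*pi)) - (-4/(7*pi)) = 8/(7*pi).
Directly, an antiderivative of (2) sin(7*pi*θ) is -2*cos(7*pi*θ)/(7*pi); evaluating from 0 to 1: ∫_{0}^{1} (2) sin(7*pi*θ) dθ = (2/(7*pi)) - (-2/(7*pi)) = 4/(7*pi).
Summing the pieces gives b_7 = 12/(7*pi).

12/(7*pi)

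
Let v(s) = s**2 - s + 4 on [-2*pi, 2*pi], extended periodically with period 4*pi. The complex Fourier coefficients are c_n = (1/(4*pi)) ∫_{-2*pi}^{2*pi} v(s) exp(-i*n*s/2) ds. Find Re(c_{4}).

Since v is real-valued, Re(c_{4}) = (1/(4*pi)) ∫_{-2*pi}^{2*pi} v(s) cos(2*s) ds = a_{4}/2.
Integrating by parts twice (tabular method), an antiderivative of (s**2 - s + 4) cos(2*s) is s**2*sin(2*s)/2 - s*sin(2*s)/2 + s*cos(2*s)/2 + 7*sin(2*s)/4 - cos(2*s)/4; evaluating from -2*pi to 2*pi: ∫_{-2*pi}^{2*pi} (s**2 - s + 4) cos(2*s) ds = (-1/4 + pi) - (-pi - 1/4) = 2*pi.
Hence Re(c_{4}) = (1/(4*pi))·(2*pi) = 1/2.

1/2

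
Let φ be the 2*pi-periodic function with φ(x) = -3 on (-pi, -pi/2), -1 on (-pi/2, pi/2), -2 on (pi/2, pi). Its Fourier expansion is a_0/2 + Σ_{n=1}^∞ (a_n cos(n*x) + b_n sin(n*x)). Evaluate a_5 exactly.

a_5 = 1/pi ∫_{-pi}^{pi} φ(x) cos(5*x) dx.
Split the integral at the breakpoints.
Directly, an antiderivative of (-3) cos(5*x) is -3*sin(5*x)/5; evaluating from -pi to -pi/2: ∫_{-pi}^{-pi/2} (-3) cos(5*x) dx = (3/5) - (0) = 3/5.
Directly, an antiderivative of (-1) cos(5*x) is -sin(5*x)/5; evaluating from -pi/2 to pi/2: ∫_{-pi/2}^{pi/2} (-1) cos(5*x) dx = (-1/5) - (1/5) = -2/5.
Directly, an antiderivative of (-2) cos(5*x) is -2*sin(5*x)/5; evaluating from pi/2 to pi: ∫_{pi/2}^{pi} (-2) cos(5*x) dx = (0) - (-2/5) = 2/5.
Summing the pieces and multiplying by (1/pi) gives a_5 = 3/(5*pi).

3/(5*pi)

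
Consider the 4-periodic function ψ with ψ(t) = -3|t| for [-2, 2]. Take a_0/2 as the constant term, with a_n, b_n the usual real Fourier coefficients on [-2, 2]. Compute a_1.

24/pi**2

a_1 = 1/2 ∫_{-2}^{2} ψ(t) cos(pi*t/2) dt.
ψ is even and cos(pi*t/2) is even, so the integrand is even and a_1 = ∫_0^{2} ψ(t) cos(pi*t/2) dt.
Integrating by parts (boundary term plus one more integral), an antiderivative of (-3*t) cos(pi*t/2) is -6*t*sin(pi*t/2)/pi - 12*cos(pi*t/2)/pi**2; evaluating from 0 to 2: ∫_{0}^{2} (-3*t) cos(pi*t/2) dt = (12/pi**2) - (-12/pi**2) = 24/pi**2.
Hence a_1 = 24/pi**2.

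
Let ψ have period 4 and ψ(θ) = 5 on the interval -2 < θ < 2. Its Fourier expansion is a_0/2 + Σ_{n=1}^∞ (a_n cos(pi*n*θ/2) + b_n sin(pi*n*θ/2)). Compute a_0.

a_0 = 1/2 ∫_{-2}^{2} ψ(θ) dθ = 1/2 · (20) = 10.

10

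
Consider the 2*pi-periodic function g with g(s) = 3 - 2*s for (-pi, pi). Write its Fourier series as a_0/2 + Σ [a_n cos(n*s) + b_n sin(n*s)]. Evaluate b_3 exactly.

b_3 = 1/pi ∫_{-pi}^{pi} g(s) sin(3*s) ds.
Integrating by parts (boundary term plus one more integral), an antiderivative of (3 - 2*s) sin(3*s) is 2*s*cos(3*s)/3 - 2*sin(3*s)/9 - cos(3*s); evaluating from -pi to pi: ∫_{-pi}^{pi} (3 - 2*s) sin(3*s) ds = (1 - 2*pi/3) - (1 + 2*pi/3) = -4*pi/3.
Hence b_3 = (1/pi)·(-4*pi/3) = -4/3.

-4/3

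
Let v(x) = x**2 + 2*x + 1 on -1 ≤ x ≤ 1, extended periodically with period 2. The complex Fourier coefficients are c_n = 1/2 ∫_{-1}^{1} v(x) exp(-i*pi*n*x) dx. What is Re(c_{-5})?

Since v is real-valued, Re(c_{-5}) = 1/2 ∫_{-1}^{1} v(x) cos(-5*pi*x) dx = a_{5}/2.
Integrating by parts twice (tabular method), an antiderivative of (x**2 + 2*x + 1) cos(-5*pi*x) is x**2*sin(5*pi*x)/(5*pi) + 2*x*sin(5*pi*x)/(5*pi) + 2*x*cos(5*pi*x)/(25*pi**2) - 2*sin(5*pi*x)/(125*pi**3) + sin(5*pi*x)/(5*pi) + 2*cos(5*pi*x)/(25*pi**2); evaluating from -1 to 1: ∫_{-1}^{1} (x**2 + 2*x + 1) cos(-5*pi*x) dx = (-4/(25*pi**2)) - (0) = -4/(25*pi**2).
Hence Re(c_{-5}) = (1/2)·(-4/(25*pi**2)) = -2/(25*pi**2).

-2/(25*pi**2)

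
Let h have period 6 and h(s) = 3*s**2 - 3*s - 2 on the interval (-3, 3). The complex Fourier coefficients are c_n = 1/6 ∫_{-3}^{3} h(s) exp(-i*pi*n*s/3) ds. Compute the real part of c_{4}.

27/(8*pi**2)

Since h is real-valued, Re(c_{4}) = 1/6 ∫_{-3}^{3} h(s) cos(4*pi*s/3) ds = a_{4}/2.
Integrating by parts twice (tabular method), an antiderivative of (3*s**2 - 3*s - 2) cos(4*pi*s/3) is 9*s**2*sin(4*pi*s/3)/(4*pi) - 9*s*sin(4*pi*s/3)/(4*pi) + 27*s*cos(4*pi*s/3)/(8*pi**2) - 3*sin(4*pi*s/3)/(2*pi) - 81*sin(4*pi*s/3)/(32*pi**3) - 27*cos(4*pi*s/3)/(16*pi**2); evaluating from -3 to 3: ∫_{-3}^{3} (3*s**2 - 3*s - 2) cos(4*pi*s/3) ds = (135/(16*pi**2)) - (-189/(16*pi**2)) = 81/(4*pi**2).
Hence Re(c_{4}) = (1/6)·(81/(4*pi**2)) = 27/(8*pi**2).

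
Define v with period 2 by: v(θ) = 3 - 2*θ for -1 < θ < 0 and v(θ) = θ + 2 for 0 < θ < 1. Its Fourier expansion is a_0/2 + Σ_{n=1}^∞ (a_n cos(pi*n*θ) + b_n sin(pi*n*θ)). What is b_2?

b_2 = ∫_{-1}^{1} v(θ) sin(2*pi*θ) dθ.
Split the integral at the breakpoints.
Integrating by parts (boundary term plus one more integral), an antiderivative of (3 - 2*θ) sin(2*pi*θ) is θ*cos(2*pi*θ)/pi - sin(2*pi*θ)/(2*pi**2) - 3*cos(2*pi*θ)/(2*pi); evaluating from -1 to 0: ∫_{-1}^{0} (3 - 2*θ) sin(2*pi*θ) dθ = (-3/(2*pi)) - (-5/(2*pi)) = 1/pi.
Integrating by parts (boundary term plus one more integral), an antiderivative of (θ + 2) sin(2*pi*θ) is -θ*cos(2*pi*θ)/(2*pi) + sin(2*pi*θ)/(4*pi**2) - cos(2*pi*θ)/pi; evaluating from 0 to 1: ∫_{0}^{1} (θ + 2) sin(2*pi*θ) dθ = (-3/(2*pi)) - (-1/pi) = -1/(2*pi).
Summing the pieces gives b_2 = 1/(2*pi).

1/(2*pi)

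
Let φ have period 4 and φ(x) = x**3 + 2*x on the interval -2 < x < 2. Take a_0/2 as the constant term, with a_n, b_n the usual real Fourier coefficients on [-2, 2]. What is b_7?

24*(-4 + 49*pi**2)/(343*pi**3)

b_7 = 1/2 ∫_{-2}^{2} φ(x) sin(7*pi*x/2) dx.
φ is odd and sin(7*pi*x/2) is odd, so the integrand is even and b_7 = ∫_0^{2} φ(x) sin(7*pi*x/2) dx.
Integrating by parts three times (tabular method), an antiderivative of (x**3 + 2*x) sin(7*pi*x/2) is -2*x**3*cos(7*pi*x/2)/(7*pi) + 12*x**2*sin(7*pi*x/2)/(49*pi**2) - 4*x*cos(7*pi*x/2)/(7*pi) + 48*x*cos(7*pi*x/2)/(343*pi**3) - 96*sin(7*pi*x/2)/(2401*pi**4) + 8*sin(7*pi*x/2)/(49*pi**2); evaluating from 0 to 2: ∫_{0}^{2} (x**3 + 2*x) sin(7*pi*x/2) dx = (24*(-4 + 49*pi**2)/(343*pi**3)) - (0) = 24*(-4 + 49*pi**2)/(343*pi**3).
Hence b_7 = 24*(-4 + 49*pi**2)/(343*pi**3).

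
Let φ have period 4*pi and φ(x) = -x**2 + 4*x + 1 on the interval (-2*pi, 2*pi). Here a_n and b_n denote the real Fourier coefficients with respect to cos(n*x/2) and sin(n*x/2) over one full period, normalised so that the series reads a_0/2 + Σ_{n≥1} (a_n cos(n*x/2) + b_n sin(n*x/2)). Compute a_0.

a_0 = (1/(2*pi)) ∫_{-2*pi}^{2*pi} φ(x) dx = (1/(2*pi)) · (-16*pi**3/3 + 4*pi) = 2 - 8*pi**2/3.

2 - 8*pi**2/3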